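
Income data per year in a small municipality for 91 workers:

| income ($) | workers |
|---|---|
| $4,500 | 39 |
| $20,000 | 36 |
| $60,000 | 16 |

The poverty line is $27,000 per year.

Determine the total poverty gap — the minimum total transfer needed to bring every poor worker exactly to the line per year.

Below z: 39×$4,500, 36×$20,000 (q = 75 of N = 91).
Individual gaps: 39×(27000−4500) = 877500; 36×(27000−20000) = 252000.
Aggregate gap = $1,129,500.

$1,129,500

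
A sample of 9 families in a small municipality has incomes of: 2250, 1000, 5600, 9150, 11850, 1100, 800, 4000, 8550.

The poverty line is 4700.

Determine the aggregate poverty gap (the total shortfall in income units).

Poor units: 800, 1000, 1100, 2250, 4000 (q = 5 of N = 9).
Individual gaps: 4700−800 = 3900; 4700−1000 = 3700; 4700−1100 = 3600; 4700−2250 = 2450; 4700−4000 = 700.
Aggregate gap = 14350.

14350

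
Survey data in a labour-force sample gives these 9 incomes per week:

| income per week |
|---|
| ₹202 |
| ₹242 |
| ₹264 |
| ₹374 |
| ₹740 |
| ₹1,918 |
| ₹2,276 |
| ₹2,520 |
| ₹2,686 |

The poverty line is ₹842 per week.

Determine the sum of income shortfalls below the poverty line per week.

Poor units: ₹202, ₹242, ₹264, ₹374, ₹740 (q = 5 of N = 9).
Individual gaps: 842−202 = 640; 842−242 = 600; 842−264 = 578; 842−374 = 468; 842−740 = 102.
Aggregate gap = ₹2,388.

₹2,388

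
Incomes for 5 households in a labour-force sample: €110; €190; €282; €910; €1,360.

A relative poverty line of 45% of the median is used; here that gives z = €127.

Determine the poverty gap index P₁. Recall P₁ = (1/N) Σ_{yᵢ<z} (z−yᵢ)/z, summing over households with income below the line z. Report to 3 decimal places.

Incomes under z: €110 (q = 1 of N = 5).
Gap ratios (z−y)/z: (127−110)/127 = 0.1339.
Sum of shortfalls = 0.133858; P₁ averages over all N: 0.133858 / 5 = 0.027.

0.027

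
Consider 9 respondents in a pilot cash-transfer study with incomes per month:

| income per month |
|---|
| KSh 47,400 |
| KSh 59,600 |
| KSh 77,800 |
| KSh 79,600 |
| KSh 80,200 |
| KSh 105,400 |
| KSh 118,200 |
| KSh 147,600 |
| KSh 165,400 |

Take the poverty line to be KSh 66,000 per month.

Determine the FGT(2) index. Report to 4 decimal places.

0.0099

Below the line: KSh 47,400, KSh 59,600 (q = 2 of N = 9).
Relative gaps: (66000−47400)/66000 = 0.2818; (66000−59600)/66000 = 0.0970.
Squared: 0.0794; 0.0094.
Sum = 0.088825; P₂ = 0.088825 / 9 = 0.0099.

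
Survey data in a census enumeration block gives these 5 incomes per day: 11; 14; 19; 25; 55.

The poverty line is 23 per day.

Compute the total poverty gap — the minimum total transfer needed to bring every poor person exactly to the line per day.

25

Below the line: 11, 14, 19 (q = 3 of N = 5).
Individual gaps: 23−11 = 12; 23−14 = 9; 23−19 = 4.
Aggregate gap = 25.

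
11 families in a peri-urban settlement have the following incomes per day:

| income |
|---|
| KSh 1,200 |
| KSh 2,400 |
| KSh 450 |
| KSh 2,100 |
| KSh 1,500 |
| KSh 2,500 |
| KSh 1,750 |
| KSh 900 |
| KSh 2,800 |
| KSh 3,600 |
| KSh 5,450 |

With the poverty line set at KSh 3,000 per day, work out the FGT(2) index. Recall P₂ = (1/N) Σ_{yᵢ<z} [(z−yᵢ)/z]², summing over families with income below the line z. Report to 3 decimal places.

0.196

Below z: KSh 450, KSh 900, KSh 1,200, KSh 1,500, KSh 1,750, KSh 2,100, KSh 2,400, KSh 2,500, KSh 2,800 (q = 9 of N = 11).
Relative gaps: (3000−450)/3000 = 0.8500; (3000−900)/3000 = 0.7000; (3000−1200)/3000 = 0.6000; (3000−1500)/3000 = 0.5000; (3000−1750)/3000 = 0.4167; (3000−2100)/3000 = 0.3000; (3000−2400)/3000 = 0.2000; (3000−2500)/3000 = 0.1667; (3000−2800)/3000 = 0.0667.
Squared: 0.7225; 0.4900; 0.3600; 0.2500; 0.1736; 0.0900; 0.0400; 0.0278; 0.0044.
Sum = 2.158333; P₂ = 2.158333 / 11 = 0.196.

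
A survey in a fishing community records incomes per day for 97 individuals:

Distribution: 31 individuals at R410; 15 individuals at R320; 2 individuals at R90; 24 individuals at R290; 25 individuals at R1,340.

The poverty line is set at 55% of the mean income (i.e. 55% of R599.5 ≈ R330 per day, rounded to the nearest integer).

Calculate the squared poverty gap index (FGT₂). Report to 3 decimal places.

0.015

Below z: 2×R90, 24×R290, 15×R320 (q = 41 of N = 97).
Normalized shortfalls: (330−90)/330 = 0.7273 (×2); (330−290)/330 = 0.1212 (×24); (330−320)/330 = 0.0303 (×15).
Squared: 0.5289 (×2); 0.0147 (×24); 0.0009 (×15).
Sum = 1.424242; P₂ = 1.424242 / 97 = 0.015.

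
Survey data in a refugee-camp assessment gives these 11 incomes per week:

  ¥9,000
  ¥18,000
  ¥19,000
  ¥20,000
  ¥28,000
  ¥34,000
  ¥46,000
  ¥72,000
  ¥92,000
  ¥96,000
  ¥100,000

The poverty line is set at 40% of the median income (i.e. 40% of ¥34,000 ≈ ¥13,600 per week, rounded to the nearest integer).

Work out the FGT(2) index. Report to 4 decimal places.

Poor units: ¥9,000 (q = 1 of N = 11).
Relative gaps: (13600−9000)/13600 = 0.3382.
Squared: 0.1144.
Sum = 0.114403; P₂ = 0.114403 / 11 = 0.0104.

0.0104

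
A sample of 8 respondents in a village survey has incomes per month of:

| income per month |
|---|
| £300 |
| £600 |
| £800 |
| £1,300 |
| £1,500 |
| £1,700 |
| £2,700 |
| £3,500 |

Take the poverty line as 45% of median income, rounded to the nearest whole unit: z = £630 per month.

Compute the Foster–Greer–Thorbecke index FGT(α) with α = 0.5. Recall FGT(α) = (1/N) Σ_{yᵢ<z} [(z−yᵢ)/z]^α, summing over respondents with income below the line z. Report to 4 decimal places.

Poor units: £300, £600 (q = 2 of N = 8).
Shortfall ratios: (630−300)/630 = 0.5238; (630−600)/630 = 0.0476.
Raised to α = 0.5: 0.72375; 0.21822.
Sum = 0.941965; FGT(0.5) = 0.941965 / 8 = 0.1177.

0.1177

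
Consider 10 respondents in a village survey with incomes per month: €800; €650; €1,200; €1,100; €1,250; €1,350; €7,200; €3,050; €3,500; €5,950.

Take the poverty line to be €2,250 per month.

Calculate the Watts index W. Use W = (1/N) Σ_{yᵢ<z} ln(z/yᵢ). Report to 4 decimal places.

0.4719

Poor units: €650, €800, €1,100, €1,200, €1,250, €1,350 (q = 6 of N = 10).
Log shortfalls: ln(2250/650) = 1.2417; ln(2250/800) = 1.0341; ln(2250/1100) = 0.7156; ln(2250/1200) = 0.6286; ln(2250/1250) = 0.5878; ln(2250/1350) = 0.5108.
W = 4.718628 / 10 = 0.4719.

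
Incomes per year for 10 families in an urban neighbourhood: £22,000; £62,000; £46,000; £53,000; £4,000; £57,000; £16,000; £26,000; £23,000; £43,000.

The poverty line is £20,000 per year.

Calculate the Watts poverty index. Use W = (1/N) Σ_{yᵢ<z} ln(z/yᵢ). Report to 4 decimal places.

Incomes under z: £4,000, £16,000 (q = 2 of N = 10).
Log shortfalls: ln(20000/4000) = 1.6094; ln(20000/16000) = 0.2231.
W = 1.832581 / 10 = 0.1833.

0.1833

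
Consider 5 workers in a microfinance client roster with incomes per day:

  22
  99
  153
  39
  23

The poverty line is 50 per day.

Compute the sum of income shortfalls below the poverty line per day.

66

Below the line: 22, 23, 39 (q = 3 of N = 5).
Individual gaps: 50−22 = 28; 50−23 = 27; 50−39 = 11.
Aggregate gap = 66.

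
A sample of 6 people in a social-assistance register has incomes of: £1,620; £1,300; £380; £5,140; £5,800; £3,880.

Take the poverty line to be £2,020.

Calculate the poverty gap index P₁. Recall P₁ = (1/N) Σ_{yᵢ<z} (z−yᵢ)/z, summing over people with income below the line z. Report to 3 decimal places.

0.228

Incomes under z: £380, £1,300, £1,620 (q = 3 of N = 6).
Normalized shortfalls: (2020−380)/2020 = 0.8119; (2020−1300)/2020 = 0.3564; (2020−1620)/2020 = 0.1980.
Sum of shortfalls = 1.366337; P₁ averages over all N: 1.366337 / 6 = 0.228.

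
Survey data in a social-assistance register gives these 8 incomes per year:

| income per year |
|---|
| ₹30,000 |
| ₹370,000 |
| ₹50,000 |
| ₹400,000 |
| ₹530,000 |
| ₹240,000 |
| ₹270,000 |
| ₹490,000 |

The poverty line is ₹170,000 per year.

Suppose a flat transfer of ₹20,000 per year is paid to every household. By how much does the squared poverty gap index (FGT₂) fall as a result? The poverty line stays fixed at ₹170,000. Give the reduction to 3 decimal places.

Before: below the line — ₹30,000, ₹50,000; squared poverty gap index (FGT₂) = 0.14706.
After the ₹20,000 transfer: below the line — ₹50,000, ₹70,000; squared poverty gap index (FGT₂) = 0.10554.
Reduction = 0.14706 − 0.10554 = 0.042.

0.042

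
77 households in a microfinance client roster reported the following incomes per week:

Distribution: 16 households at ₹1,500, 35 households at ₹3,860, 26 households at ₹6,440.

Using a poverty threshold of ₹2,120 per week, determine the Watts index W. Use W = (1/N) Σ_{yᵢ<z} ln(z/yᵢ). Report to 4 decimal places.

Poor units: 16×₹1,500 (q = 16 of N = 77).
Log shortfalls: ln(2120/1500) = 0.3460 (×16).
W = 5.535216 / 77 = 0.0719.

0.0719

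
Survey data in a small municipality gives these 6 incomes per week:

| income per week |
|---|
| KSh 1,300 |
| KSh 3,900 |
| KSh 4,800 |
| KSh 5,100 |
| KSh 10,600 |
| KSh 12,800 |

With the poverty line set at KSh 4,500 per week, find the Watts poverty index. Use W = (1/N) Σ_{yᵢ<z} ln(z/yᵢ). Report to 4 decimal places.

Poor units: KSh 1,300, KSh 3,900 (q = 2 of N = 6).
ln(z/y) terms: ln(4500/1300) = 1.2417; ln(4500/3900) = 0.1431.
W = 1.384814 / 6 = 0.2308.

0.2308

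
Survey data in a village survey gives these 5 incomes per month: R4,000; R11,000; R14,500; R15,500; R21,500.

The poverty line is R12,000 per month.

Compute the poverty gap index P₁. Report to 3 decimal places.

Poor units: R4,000, R11,000 (q = 2 of N = 5).
Relative gaps: (12000−4000)/12000 = 0.6667; (12000−11000)/12000 = 0.0833.
Sum of shortfalls = 0.750000; P₁ averages over all N: 0.750000 / 5 = 0.150.

0.150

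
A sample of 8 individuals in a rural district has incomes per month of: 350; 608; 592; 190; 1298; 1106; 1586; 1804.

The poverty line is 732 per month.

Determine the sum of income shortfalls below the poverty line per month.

1188

Below the line: 190, 350, 592, 608 (q = 4 of N = 8).
Individual gaps: 732−190 = 542; 732−350 = 382; 732−592 = 140; 732−608 = 124.
Aggregate gap = 1188.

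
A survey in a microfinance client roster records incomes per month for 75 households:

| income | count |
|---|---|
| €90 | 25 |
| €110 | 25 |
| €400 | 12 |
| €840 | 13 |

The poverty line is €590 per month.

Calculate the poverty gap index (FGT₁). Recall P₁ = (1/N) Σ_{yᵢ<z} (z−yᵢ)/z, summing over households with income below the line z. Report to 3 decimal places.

Incomes under z: 25×€90, 25×€110, 12×€400 (q = 62 of N = 75).
Gap ratios (z−y)/z: (590−90)/590 = 0.8475 (×25); (590−110)/590 = 0.8136 (×25); (590−400)/590 = 0.3220 (×12).
Σ = 45.389831. Dividing by the full population N = 75 gives P₁ = 0.605.

0.605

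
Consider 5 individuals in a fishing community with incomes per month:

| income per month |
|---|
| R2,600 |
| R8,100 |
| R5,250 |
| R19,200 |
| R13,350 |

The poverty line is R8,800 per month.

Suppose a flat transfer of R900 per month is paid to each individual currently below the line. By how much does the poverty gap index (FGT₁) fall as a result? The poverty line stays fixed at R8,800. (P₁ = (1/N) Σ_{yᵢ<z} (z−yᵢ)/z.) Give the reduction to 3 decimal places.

Before: below the line — R2,600, R5,250, R8,100; poverty gap index (FGT₁) = 0.23750.
After the R900 transfer: below the line — R3,500, R6,150; poverty gap index (FGT₁) = 0.18068.
Reduction = 0.23750 − 0.18068 = 0.057.

0.057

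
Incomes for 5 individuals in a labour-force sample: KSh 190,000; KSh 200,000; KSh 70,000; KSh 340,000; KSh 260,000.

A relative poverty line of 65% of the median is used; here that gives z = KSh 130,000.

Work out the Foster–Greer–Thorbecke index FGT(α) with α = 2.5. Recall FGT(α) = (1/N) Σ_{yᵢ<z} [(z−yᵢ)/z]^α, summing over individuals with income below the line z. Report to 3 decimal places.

0.029

Incomes under z: KSh 70,000 (q = 1 of N = 5).
Shortfall ratios: (130000−70000)/130000 = 0.4615.
Raised to α = 2.5: 0.14472.
Sum = 0.144717; FGT(2.5) = 0.144717 / 5 = 0.029.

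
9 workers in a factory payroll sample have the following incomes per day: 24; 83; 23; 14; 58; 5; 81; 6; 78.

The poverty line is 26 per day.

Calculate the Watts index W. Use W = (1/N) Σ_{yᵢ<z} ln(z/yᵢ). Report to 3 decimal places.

0.437

Below z: 5, 6, 14, 23, 24 (q = 5 of N = 9).
ln(z/y) terms: ln(26/5) = 1.6487; ln(26/6) = 1.4663; ln(26/14) = 0.6190; ln(26/23) = 0.1226; ln(26/24) = 0.0800.
W = 3.936680 / 9 = 0.437.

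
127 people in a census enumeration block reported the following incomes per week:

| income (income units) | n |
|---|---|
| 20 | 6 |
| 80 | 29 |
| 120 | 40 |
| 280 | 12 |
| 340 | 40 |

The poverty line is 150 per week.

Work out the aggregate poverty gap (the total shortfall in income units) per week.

Incomes under z: 6×20, 29×80, 40×120 (q = 75 of N = 127).
Individual gaps: 6×(150−20) = 780; 29×(150−80) = 2030; 40×(150−120) = 1200.
Aggregate gap = 4010.

4010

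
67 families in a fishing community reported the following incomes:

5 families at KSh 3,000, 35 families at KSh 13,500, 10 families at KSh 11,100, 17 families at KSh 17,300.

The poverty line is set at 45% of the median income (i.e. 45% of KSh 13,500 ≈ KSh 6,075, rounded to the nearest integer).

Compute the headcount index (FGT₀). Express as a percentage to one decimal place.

7.5%

5 of the 67 families have income below KSh 6,075.
H = 5/67 = 7.5%.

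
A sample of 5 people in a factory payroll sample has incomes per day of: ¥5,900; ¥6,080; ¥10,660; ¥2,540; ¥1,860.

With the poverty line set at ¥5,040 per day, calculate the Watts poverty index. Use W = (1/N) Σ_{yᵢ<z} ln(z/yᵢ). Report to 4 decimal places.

0.3364

Below z: ¥1,860, ¥2,540 (q = 2 of N = 5).
Log gaps: ln(5040/1860) = 0.9968; ln(5040/2540) = 0.6852.
W = 1.682072 / 5 = 0.3364.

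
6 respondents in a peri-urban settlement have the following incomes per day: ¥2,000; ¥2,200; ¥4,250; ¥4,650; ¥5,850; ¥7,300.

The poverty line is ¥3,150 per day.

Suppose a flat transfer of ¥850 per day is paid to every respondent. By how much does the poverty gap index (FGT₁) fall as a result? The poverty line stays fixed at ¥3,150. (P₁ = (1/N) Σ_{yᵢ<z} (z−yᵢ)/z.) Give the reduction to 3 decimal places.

0.090

Before: below the line — ¥2,000, ¥2,200; poverty gap index (FGT₁) = 0.11111.
After the ¥850 transfer: below the line — ¥2,850, ¥3,050; poverty gap index (FGT₁) = 0.02116.
Reduction = 0.11111 − 0.02116 = 0.090.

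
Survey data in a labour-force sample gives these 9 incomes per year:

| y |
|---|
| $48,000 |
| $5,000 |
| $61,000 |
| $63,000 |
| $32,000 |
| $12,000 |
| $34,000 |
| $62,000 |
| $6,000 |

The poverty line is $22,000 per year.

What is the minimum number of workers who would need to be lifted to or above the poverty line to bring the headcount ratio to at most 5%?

3

Currently q = 3 of N = 9 are below the line (H = 0.333).
A headcount ratio of at most 5% allows at most ⌊0.05 × 9⌋ = 0 poor workers.
So at least 3 − 0 = 3 must be lifted.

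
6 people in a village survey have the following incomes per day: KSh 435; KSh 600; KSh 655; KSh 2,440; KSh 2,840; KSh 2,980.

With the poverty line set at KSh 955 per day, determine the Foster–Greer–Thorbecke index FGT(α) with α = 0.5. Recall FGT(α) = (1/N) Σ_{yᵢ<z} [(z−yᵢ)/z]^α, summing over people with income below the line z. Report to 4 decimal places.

Below z: KSh 435, KSh 600, KSh 655 (q = 3 of N = 6).
Normalized shortfalls: (955−435)/955 = 0.5445; (955−600)/955 = 0.3717; (955−655)/955 = 0.3141.
Raised to α = 0.5: 0.73790; 0.60969; 0.56048.
Sum = 1.908077; FGT(0.5) = 1.908077 / 6 = 0.3180.

0.3180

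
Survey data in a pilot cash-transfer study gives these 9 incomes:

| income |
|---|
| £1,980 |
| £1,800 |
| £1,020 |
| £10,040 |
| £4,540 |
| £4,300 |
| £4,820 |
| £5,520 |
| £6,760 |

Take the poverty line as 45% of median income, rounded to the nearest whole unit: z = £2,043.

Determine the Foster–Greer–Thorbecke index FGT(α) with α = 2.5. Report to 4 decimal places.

0.0203

Below the line: £1,020, £1,800, £1,980 (q = 3 of N = 9).
Gap ratios (z−y)/z: (2043−1020)/2043 = 0.5007; (2043−1800)/2043 = 0.1189; (2043−1980)/2043 = 0.0308.
Raised to α = 2.5: 0.17743; 0.00488; 0.00017.
Sum = 0.182473; FGT(2.5) = 0.182473 / 9 = 0.0203.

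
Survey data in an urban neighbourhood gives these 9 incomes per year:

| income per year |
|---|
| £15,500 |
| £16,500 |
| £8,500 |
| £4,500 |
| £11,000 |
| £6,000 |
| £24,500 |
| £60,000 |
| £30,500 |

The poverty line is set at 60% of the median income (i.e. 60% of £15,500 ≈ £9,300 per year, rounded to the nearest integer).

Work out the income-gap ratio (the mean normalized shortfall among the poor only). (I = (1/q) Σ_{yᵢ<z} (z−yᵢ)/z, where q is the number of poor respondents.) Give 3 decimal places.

Poor units: £4,500, £6,000, £8,500 (q = 3 of N = 9).
Shortfall ratios (z−y)/z: 0.5161, 0.3548, 0.0860; sum = 0.956989.
I averages over the q = 3 poor units only: 0.956989 / 3 = 0.319.

0.319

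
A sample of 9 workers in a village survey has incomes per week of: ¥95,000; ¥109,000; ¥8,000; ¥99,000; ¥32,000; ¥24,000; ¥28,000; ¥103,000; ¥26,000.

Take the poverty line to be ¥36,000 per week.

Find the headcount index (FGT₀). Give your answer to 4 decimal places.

0.5556

5 of the 9 workers have income below ¥36,000.
H = 5/9 = 0.5556.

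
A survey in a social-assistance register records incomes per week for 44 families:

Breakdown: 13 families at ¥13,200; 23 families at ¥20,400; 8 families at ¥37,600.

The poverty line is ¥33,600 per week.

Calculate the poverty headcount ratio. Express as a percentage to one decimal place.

81.8%

36 of the 44 families have income below ¥33,600.
H = 36/44 = 81.8%.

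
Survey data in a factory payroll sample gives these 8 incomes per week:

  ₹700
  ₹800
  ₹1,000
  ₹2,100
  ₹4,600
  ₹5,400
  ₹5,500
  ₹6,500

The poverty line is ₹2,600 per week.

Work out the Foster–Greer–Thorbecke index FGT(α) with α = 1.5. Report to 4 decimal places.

Below the line: ₹700, ₹800, ₹1,000, ₹2,100 (q = 4 of N = 8).
Normalized shortfalls: (2600−700)/2600 = 0.7308; (2600−800)/2600 = 0.6923; (2600−1000)/2600 = 0.6154; (2600−2100)/2600 = 0.1923.
Raised to α = 1.5: 0.62470; 0.57603; 0.48275; 0.08433.
Sum = 1.767813; FGT(1.5) = 1.767813 / 8 = 0.2210.

0.2210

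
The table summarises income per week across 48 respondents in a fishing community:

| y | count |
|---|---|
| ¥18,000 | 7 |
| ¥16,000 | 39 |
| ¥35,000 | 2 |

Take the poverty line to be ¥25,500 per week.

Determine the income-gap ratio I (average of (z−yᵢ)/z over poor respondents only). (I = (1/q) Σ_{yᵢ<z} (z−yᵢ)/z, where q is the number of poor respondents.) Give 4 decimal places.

0.3606

Below the line: 39×¥16,000, 7×¥18,000 (q = 46 of N = 48).
Relative gaps: 0.3725 (×39), 0.2941 (×7); sum = 16.588235.
The income-gap ratio divides by q (the poor only): 16.588235 / 46 = 0.3606.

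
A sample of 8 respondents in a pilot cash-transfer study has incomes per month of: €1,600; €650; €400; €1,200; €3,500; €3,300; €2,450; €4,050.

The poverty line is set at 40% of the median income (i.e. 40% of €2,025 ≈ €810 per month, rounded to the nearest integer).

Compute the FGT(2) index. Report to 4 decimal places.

Poor units: €400, €650 (q = 2 of N = 8).
Normalized shortfalls: (810−400)/810 = 0.5062; (810−650)/810 = 0.1975.
Squared: 0.2562; 0.0390.
Sum = 0.295229; P₂ = 0.295229 / 8 = 0.0369.

0.0369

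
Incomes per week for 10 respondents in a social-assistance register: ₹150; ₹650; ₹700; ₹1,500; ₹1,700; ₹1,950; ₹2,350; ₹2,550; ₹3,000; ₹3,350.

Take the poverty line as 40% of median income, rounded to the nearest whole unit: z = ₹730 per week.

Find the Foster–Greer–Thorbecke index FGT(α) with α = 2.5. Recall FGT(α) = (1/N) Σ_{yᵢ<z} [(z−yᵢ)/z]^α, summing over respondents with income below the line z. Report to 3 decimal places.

0.057

Below the line: ₹150, ₹650, ₹700 (q = 3 of N = 10).
Normalized shortfalls: (730−150)/730 = 0.7945; (730−650)/730 = 0.1096; (730−700)/730 = 0.0411.
Raised to α = 2.5: 0.56268; 0.00398; 0.00034.
Sum = 0.567000; FGT(2.5) = 0.567000 / 10 = 0.057.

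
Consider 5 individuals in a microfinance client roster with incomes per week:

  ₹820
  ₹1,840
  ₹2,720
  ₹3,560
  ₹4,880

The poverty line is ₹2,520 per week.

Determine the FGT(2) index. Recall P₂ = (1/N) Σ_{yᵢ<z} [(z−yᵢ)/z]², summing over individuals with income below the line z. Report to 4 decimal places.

Below z: ₹820, ₹1,840 (q = 2 of N = 5).
Gap ratios (z−y)/z: (2520−820)/2520 = 0.6746; (2520−1840)/2520 = 0.2698.
Squared: 0.4551; 0.0728.
Sum = 0.527904; P₂ = 0.527904 / 5 = 0.1056.

0.1056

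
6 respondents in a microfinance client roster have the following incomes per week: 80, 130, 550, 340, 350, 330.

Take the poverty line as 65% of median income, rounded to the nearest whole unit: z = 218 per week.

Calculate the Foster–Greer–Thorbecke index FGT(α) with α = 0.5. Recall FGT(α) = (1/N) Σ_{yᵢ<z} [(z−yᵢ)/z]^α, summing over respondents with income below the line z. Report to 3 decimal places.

0.238

Below the line: 80, 130 (q = 2 of N = 6).
Normalized shortfalls: (218−80)/218 = 0.6330; (218−130)/218 = 0.4037.
Raised to α = 0.5: 0.79563; 0.63535.
Sum = 1.430980; FGT(0.5) = 1.430980 / 6 = 0.238.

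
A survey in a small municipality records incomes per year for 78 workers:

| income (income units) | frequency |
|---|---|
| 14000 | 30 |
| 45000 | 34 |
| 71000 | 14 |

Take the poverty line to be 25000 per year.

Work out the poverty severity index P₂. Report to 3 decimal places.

Below z: 30×14000 (q = 30 of N = 78).
Shortfall ratios: (25000−14000)/25000 = 0.4400 (×30).
Squared: 0.1936 (×30).
Sum = 5.808000; P₂ = 5.808000 / 78 = 0.074.

0.074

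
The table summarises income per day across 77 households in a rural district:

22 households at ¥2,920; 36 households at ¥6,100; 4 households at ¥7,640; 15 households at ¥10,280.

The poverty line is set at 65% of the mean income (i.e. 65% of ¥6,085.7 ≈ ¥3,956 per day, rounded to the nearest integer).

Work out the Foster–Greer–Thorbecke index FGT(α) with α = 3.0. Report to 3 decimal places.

Below z: 22×¥2,920 (q = 22 of N = 77).
Shortfall ratios: (3956−2920)/3956 = 0.2619 (×22).
Raised to α = 3.0: 0.01796 (×22).
Sum = 0.395124; FGT(3.0) = 0.395124 / 77 = 0.005.

0.005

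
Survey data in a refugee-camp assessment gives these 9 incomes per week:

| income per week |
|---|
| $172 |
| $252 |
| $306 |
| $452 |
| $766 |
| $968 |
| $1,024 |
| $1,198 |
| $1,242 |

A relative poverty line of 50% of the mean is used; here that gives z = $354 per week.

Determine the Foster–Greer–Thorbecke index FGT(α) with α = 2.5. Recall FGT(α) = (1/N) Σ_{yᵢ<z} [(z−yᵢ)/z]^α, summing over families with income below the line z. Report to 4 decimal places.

Incomes under z: $172, $252, $306 (q = 3 of N = 9).
Gap ratios (z−y)/z: (354−172)/354 = 0.5141; (354−252)/354 = 0.2881; (354−306)/354 = 0.1356.
Raised to α = 2.5: 0.18953; 0.04456; 0.00677.
Sum = 0.240862; FGT(2.5) = 0.240862 / 9 = 0.0268.

0.0268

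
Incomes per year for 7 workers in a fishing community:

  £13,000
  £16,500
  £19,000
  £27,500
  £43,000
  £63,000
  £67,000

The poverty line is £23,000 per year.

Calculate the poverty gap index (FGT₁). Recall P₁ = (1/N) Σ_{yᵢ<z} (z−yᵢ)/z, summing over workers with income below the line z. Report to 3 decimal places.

0.127

Poor units: £13,000, £16,500, £19,000 (q = 3 of N = 7).
Shortfall ratios: (23000−13000)/23000 = 0.4348; (23000−16500)/23000 = 0.2826; (23000−19000)/23000 = 0.1739.
Σ = 0.891304. Dividing by the full population N = 7 gives P₁ = 0.127.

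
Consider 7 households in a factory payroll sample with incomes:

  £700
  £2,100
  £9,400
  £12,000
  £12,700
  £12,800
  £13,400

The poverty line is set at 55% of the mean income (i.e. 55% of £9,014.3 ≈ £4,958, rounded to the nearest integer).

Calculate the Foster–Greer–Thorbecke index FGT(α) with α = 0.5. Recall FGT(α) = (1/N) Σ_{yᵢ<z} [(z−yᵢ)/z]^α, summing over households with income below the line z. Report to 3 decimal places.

Poor units: £700, £2,100 (q = 2 of N = 7).
Gap ratios (z−y)/z: (4958−700)/4958 = 0.8588; (4958−2100)/4958 = 0.5764.
Raised to α = 0.5: 0.92672; 0.75924.
Sum = 1.685960; FGT(0.5) = 1.685960 / 7 = 0.241.

0.241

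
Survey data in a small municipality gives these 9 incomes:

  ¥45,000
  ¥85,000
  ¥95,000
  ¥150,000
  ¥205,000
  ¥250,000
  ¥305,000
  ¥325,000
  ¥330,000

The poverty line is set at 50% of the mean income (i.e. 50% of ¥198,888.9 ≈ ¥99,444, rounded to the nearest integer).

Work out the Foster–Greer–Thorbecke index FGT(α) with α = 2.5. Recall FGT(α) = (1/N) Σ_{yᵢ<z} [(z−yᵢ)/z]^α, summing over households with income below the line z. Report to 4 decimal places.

0.0256

Poor units: ¥45,000, ¥85,000, ¥95,000 (q = 3 of N = 9).
Gap ratios (z−y)/z: (99444−45000)/99444 = 0.5475; (99444−85000)/99444 = 0.1452; (99444−95000)/99444 = 0.0447.
Raised to α = 2.5: 0.22178; 0.00804; 0.00042.
Sum = 0.230246; FGT(2.5) = 0.230246 / 9 = 0.0256.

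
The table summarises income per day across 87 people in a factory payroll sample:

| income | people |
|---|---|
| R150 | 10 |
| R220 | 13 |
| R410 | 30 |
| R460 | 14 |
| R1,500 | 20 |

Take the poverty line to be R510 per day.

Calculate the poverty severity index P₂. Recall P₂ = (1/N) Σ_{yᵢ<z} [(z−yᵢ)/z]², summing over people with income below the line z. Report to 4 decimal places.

0.1204

Incomes under z: 10×R150, 13×R220, 30×R410, 14×R460 (q = 67 of N = 87).
Relative gaps: (510−150)/510 = 0.7059 (×10); (510−220)/510 = 0.5686 (×13); (510−410)/510 = 0.1961 (×30); (510−460)/510 = 0.0980 (×14).
Squared: 0.4983 (×10); 0.3233 (×13); 0.0384 (×30); 0.0096 (×14).
Sum = 10.474048; P₂ = 10.474048 / 87 = 0.1204.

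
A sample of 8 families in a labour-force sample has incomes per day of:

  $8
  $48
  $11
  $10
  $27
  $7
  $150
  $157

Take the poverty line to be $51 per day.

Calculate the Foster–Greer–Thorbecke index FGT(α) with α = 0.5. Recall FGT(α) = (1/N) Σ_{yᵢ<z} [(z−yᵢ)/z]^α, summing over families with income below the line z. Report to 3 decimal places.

0.570

Poor units: $7, $8, $10, $11, $27, $48 (q = 6 of N = 8).
Relative gaps: (51−7)/51 = 0.8627; (51−8)/51 = 0.8431; (51−10)/51 = 0.8039; (51−11)/51 = 0.7843; (51−27)/51 = 0.4706; (51−48)/51 = 0.0588.
Raised to α = 0.5: 0.92884; 0.91823; 0.89662; 0.88561; 0.68599; 0.24254.
Sum = 4.557827; FGT(0.5) = 4.557827 / 8 = 0.570.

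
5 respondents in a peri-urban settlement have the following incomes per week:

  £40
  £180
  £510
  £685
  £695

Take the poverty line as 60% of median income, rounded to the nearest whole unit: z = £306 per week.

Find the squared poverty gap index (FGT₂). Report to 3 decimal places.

Below the line: £40, £180 (q = 2 of N = 5).
Gap ratios (z−y)/z: (306−40)/306 = 0.8693; (306−180)/306 = 0.4118.
Squared: 0.7556; 0.1696.
Sum = 0.925200; P₂ = 0.925200 / 5 = 0.185.

0.185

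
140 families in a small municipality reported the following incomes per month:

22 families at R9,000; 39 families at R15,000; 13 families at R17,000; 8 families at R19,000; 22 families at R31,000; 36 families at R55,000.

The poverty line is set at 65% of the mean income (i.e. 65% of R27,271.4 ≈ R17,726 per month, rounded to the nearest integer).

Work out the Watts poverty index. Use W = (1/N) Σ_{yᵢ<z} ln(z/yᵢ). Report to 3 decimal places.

0.157

Below the line: 22×R9,000, 39×R15,000, 13×R17,000 (q = 74 of N = 140).
Log gaps: ln(17726/9000) = 0.6778 (×22); ln(17726/15000) = 0.1670 (×39); ln(17726/17000) = 0.0418 (×13).
W = 21.967732 / 140 = 0.157.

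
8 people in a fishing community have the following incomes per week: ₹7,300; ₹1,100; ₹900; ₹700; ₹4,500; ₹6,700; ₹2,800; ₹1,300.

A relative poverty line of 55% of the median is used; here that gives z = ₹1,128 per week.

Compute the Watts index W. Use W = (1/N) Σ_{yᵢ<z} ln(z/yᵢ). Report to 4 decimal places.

0.0910

Below the line: ₹700, ₹900, ₹1,100 (q = 3 of N = 8).
Log gaps: ln(1128/700) = 0.4771; ln(1128/900) = 0.2258; ln(1128/1100) = 0.0251.
W = 0.728064 / 8 = 0.0910.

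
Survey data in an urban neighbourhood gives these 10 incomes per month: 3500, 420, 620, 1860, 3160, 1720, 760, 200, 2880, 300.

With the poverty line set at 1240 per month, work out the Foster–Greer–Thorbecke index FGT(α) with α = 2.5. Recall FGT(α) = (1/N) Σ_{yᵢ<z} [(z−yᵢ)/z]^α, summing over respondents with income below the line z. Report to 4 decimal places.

0.1770

Poor units: 200, 300, 420, 620, 760 (q = 5 of N = 10).
Normalized shortfalls: (1240−200)/1240 = 0.8387; (1240−300)/1240 = 0.7581; (1240−420)/1240 = 0.6613; (1240−620)/1240 = 0.5000; (1240−760)/1240 = 0.3871.
Raised to α = 2.5: 0.64421; 0.50034; 0.35562; 0.17678; 0.09323.
Sum = 1.770173; FGT(2.5) = 1.770173 / 10 = 0.1770.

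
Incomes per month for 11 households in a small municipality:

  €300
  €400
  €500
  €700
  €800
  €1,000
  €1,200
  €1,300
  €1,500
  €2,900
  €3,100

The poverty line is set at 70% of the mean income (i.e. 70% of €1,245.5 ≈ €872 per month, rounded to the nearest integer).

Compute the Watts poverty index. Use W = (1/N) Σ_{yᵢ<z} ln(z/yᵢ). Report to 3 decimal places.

Incomes under z: €300, €400, €500, €700, €800 (q = 5 of N = 11).
ln(z/y) terms: ln(872/300) = 1.0670; ln(872/400) = 0.7793; ln(872/500) = 0.5562; ln(872/700) = 0.2197; ln(872/800) = 0.0862.
W = 2.708400 / 11 = 0.246.

0.246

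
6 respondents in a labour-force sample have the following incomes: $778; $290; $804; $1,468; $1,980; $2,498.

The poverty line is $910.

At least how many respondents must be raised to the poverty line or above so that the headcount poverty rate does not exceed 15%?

3 of the 6 respondents are poor, so H = 3/6 = 0.500.
A headcount ratio of at most 15% allows at most ⌊0.15 × 6⌋ = 0 poor respondents.
So at least 3 − 0 = 3 must be lifted.

3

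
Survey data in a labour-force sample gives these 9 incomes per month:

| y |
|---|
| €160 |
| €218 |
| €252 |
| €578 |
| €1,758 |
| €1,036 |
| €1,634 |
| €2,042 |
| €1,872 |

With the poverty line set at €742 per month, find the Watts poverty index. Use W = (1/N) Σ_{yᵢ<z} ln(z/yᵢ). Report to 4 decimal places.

0.4543

Below the line: €160, €218, €252, €578 (q = 4 of N = 9).
Log gaps: ln(742/160) = 1.5342; ln(742/218) = 1.2249; ln(742/252) = 1.0799; ln(742/578) = 0.2498.
W = 4.088725 / 9 = 0.4543.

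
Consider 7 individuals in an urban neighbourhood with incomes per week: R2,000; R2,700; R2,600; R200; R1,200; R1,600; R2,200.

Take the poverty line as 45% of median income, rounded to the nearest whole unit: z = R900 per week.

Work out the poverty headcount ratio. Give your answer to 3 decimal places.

1 of the 7 individuals have income below R900.
H = 1/7 = 0.143.

0.143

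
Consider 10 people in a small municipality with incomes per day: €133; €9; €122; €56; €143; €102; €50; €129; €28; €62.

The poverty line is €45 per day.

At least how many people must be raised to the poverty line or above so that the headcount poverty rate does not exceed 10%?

2 of the 10 people are poor, so H = 2/10 = 0.200.
A headcount ratio of at most 10% allows at most ⌊0.10 × 10⌋ = 1 poor people.
So at least 2 − 1 = 1 must be lifted.

1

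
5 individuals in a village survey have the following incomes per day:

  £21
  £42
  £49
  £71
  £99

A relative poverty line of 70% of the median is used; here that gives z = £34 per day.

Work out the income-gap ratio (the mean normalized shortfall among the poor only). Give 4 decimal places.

0.3824

Incomes under z: £21 (q = 1 of N = 5).
Shortfall ratios (z−y)/z: 0.3824; sum = 0.382353.
The income-gap ratio divides by q (the poor only): 0.382353 / 1 = 0.3824.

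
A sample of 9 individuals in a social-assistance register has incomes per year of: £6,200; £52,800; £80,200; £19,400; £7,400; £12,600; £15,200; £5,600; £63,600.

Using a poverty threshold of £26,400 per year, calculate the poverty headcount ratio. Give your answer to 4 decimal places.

6 of the 9 individuals have income below £26,400.
H = 6/9 = 0.6667.

0.6667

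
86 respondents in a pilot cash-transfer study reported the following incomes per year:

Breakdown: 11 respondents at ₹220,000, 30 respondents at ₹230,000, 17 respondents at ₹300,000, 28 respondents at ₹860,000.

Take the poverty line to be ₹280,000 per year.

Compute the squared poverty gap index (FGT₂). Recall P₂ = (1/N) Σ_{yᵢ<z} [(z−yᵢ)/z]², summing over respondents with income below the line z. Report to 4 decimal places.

0.0170

Poor units: 11×₹220,000, 30×₹230,000 (q = 41 of N = 86).
Shortfall ratios: (280000−220000)/280000 = 0.2143 (×11); (280000−230000)/280000 = 0.1786 (×30).
Squared: 0.0459 (×11); 0.0319 (×30).
Sum = 1.461735; P₂ = 1.461735 / 86 = 0.0170.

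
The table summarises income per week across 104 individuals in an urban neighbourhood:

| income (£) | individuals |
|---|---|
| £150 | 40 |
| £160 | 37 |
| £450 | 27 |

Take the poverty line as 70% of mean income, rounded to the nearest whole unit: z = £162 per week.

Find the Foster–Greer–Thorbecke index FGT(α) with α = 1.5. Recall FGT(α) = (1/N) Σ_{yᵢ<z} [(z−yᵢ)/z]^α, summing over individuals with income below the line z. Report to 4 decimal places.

Poor units: 40×£150, 37×£160 (q = 77 of N = 104).
Relative gaps: (162−150)/162 = 0.0741 (×40); (162−160)/162 = 0.0123 (×37).
Raised to α = 1.5: 0.02016 (×40); 0.00137 (×37).
Sum = 0.857171; FGT(1.5) = 0.857171 / 104 = 0.0082.

0.0082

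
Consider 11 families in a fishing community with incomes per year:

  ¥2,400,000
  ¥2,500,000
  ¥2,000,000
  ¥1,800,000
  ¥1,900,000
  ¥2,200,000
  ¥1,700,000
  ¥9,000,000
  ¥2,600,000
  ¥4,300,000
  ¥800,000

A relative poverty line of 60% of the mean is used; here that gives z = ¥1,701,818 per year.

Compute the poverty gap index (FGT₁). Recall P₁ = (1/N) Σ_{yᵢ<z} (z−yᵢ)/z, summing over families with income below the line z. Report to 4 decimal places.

Poor units: ¥800,000, ¥1,700,000 (q = 2 of N = 11).
Gap ratios (z−y)/z: (1701818−800000)/1701818 = 0.5299; (1701818−1700000)/1701818 = 0.0011.
Σ = 0.530983. Dividing by the full population N = 11 gives P₁ = 0.0483.

0.0483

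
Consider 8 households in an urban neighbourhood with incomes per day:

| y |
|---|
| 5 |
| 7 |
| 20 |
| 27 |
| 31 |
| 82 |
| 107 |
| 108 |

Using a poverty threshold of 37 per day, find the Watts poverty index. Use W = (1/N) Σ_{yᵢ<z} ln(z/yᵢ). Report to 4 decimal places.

Incomes under z: 5, 7, 20, 27, 31 (q = 5 of N = 8).
Log shortfalls: ln(37/5) = 2.0015; ln(37/7) = 1.6650; ln(37/20) = 0.6152; ln(37/27) = 0.3151; ln(37/31) = 0.1769.
W = 4.773685 / 8 = 0.5967.

0.5967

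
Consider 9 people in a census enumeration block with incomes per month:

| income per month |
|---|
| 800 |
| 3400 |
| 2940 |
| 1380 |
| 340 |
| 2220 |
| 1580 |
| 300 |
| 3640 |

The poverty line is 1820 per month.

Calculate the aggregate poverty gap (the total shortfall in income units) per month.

4700

Incomes under z: 300, 340, 800, 1380, 1580 (q = 5 of N = 9).
Individual gaps: 1820−300 = 1520; 1820−340 = 1480; 1820−800 = 1020; 1820−1380 = 440; 1820−1580 = 240.
Aggregate gap = 4700.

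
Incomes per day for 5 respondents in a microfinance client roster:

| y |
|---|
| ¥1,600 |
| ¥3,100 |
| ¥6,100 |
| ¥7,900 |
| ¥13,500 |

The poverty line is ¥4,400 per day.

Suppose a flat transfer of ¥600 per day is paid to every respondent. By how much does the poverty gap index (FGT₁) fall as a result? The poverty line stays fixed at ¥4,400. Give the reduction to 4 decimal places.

0.0545

Before: below the line — ¥1,600, ¥3,100; poverty gap index (FGT₁) = 0.186364.
After the ¥600 transfer: below the line — ¥2,200, ¥3,700; poverty gap index (FGT₁) = 0.131818.
Reduction = 0.186364 − 0.131818 = 0.0545.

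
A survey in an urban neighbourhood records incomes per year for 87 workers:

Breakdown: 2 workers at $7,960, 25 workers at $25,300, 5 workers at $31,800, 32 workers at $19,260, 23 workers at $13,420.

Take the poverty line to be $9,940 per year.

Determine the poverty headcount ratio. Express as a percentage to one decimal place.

2.3%

2 of the 87 workers have income below $9,940.
H = 2/87 = 2.3%.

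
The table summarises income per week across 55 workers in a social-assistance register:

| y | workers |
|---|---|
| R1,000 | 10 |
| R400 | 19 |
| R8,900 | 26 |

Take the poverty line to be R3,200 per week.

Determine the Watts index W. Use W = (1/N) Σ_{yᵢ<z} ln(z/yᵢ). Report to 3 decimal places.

0.930

Below the line: 19×R400, 10×R1,000 (q = 29 of N = 55).
Log gaps: ln(3200/400) = 2.0794 (×19); ln(3200/1000) = 1.1632 (×10).
W = 51.140897 / 55 = 0.930.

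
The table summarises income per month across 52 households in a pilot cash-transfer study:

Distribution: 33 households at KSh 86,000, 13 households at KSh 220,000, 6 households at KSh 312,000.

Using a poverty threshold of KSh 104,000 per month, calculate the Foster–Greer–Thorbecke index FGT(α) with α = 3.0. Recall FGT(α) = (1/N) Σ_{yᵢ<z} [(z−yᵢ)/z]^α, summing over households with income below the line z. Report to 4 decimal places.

0.0033

Below the line: 33×KSh 86,000 (q = 33 of N = 52).
Gap ratios (z−y)/z: (104000−86000)/104000 = 0.1731 (×33).
Raised to α = 3.0: 0.00518 (×33).
Sum = 0.171093; FGT(3.0) = 0.171093 / 52 = 0.0033.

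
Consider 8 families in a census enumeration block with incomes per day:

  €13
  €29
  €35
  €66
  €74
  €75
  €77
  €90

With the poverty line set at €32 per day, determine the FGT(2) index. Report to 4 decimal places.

0.0452

Below z: €13, €29 (q = 2 of N = 8).
Shortfall ratios: (32−13)/32 = 0.5938; (32−29)/32 = 0.0938.
Squared: 0.3525; 0.0088.
Sum = 0.361328; P₂ = 0.361328 / 8 = 0.0452.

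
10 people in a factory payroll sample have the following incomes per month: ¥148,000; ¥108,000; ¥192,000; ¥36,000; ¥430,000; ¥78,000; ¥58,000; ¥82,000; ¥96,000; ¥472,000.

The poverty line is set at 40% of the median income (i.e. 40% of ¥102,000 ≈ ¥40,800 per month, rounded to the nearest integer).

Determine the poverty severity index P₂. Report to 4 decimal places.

Below the line: ¥36,000 (q = 1 of N = 10).
Shortfall ratios: (40800−36000)/40800 = 0.1176.
Squared: 0.0138.
Sum = 0.013841; P₂ = 0.013841 / 10 = 0.0014.

0.0014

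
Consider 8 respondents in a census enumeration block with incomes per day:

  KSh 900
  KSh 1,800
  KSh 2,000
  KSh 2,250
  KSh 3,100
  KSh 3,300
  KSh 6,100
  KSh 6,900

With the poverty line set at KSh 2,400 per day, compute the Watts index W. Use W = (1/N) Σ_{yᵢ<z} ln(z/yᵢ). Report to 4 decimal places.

0.1894

Below z: KSh 900, KSh 1,800, KSh 2,000, KSh 2,250 (q = 4 of N = 8).
Log shortfalls: ln(2400/900) = 0.9808; ln(2400/1800) = 0.2877; ln(2400/2000) = 0.1823; ln(2400/2250) = 0.0645.
W = 1.515371 / 8 = 0.1894.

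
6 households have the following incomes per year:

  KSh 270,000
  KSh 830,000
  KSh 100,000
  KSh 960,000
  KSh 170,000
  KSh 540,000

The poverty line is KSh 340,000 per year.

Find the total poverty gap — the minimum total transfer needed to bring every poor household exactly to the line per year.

Below z: KSh 100,000, KSh 170,000, KSh 270,000 (q = 3 of N = 6).
Individual gaps: 340000−100000 = 240000; 340000−170000 = 170000; 340000−270000 = 70000.
Aggregate gap = KSh 480,000.

KSh 480,000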